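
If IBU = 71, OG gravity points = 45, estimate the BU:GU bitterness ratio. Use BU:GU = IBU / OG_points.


BU:GU = 71 / 45

1.5778


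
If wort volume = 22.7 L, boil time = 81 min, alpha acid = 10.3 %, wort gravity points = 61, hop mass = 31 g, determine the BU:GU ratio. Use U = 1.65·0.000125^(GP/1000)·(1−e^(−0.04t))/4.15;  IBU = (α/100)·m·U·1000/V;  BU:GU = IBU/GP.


U = 1.65·0.000125^(61/1000)·(1−e^(−0.04·81))/4.15 = 0.2208
IBU = (10.3/100)·31·0.2208·1000/22.7 = 31.0577
BU:GU = 31.0577/61

0.5091


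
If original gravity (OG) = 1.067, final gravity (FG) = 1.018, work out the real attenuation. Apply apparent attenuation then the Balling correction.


AA = (OG−FG)/(OG−1)·100;  RA = AA·0.8192
AA = (1.067 − 1.018)/(1.067 − 1)·100 = 73.1343
RA = 73.1343·0.8192

59.9116 %


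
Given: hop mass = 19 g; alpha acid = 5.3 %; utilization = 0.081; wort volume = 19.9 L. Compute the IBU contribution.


IBU = (α/100)·mass·U·1000 / V
IBU = (5.3/100)·19·0.081·1000 / 19.9

4.0988 IBU


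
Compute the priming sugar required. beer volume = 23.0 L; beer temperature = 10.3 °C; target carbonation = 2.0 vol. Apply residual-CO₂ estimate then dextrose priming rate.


residual = 14.695·(0.01821 + 0.09011·e^(−0.04·T));  sugar = (target − residual)·4.0·V
residual = 14.695·(0.01821 + 0.09011·e^(−0.04·10.3)) = 1.1446
sugar = (2.0 − 1.1446)·4.0·23.0

78.6946 g


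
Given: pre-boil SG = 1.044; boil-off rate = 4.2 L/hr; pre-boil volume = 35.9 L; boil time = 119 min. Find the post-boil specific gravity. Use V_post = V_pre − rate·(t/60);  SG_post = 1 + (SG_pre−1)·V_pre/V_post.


V_post = 35.9 − 4.2·(119/60) = 27.5700
SG_post = 1 + (1.044 − 1)·35.9/27.5700

1.0573


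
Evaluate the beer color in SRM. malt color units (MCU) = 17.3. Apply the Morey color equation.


SRM = 1.4922 · MCU^0.6859
SRM = 1.4922 · 17.3^0.6859

10.5439 SRM


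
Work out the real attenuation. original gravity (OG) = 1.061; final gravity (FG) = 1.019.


AA = (OG−FG)/(OG−1)·100;  RA = AA·0.8192
AA = (1.061 − 1.019)/(1.061 − 1)·100 = 68.8525
RA = 68.8525·0.8192

56.4039 %


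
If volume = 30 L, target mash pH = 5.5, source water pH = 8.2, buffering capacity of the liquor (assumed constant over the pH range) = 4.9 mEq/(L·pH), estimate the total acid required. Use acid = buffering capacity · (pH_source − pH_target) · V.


acid = 4.9 · (8.2 − 5.5) · 30

396.9000 mEq


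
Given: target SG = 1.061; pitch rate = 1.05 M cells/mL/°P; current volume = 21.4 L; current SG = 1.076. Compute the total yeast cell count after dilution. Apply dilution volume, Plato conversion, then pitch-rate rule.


V_w = V·((SG_c−1)/(SG_t−1)−1);  °P = 259 − 259/SG_t;  cells = rate·(V+V_w)·°P
V_w = 21.4·((1.076−1)/(1.061−1)−1) = 5.2623
V_final = 21.4 + 5.2623 = 26.6623
°P = 259 − 259/1.061 = 14.8907
cells = 1.05·26.6623·14.8907

416.8704 billion cells


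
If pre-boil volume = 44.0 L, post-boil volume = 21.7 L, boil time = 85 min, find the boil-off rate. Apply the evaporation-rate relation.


rate = (V_pre − V_post) / (t_min/60)
rate = (44.0 − 21.7) / (85/60)

15.7412 L/hr


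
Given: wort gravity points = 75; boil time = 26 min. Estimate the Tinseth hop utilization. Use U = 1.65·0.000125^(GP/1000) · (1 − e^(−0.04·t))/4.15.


bigness = 1.65·0.000125^(75/1000) = 0.8409
boil_factor = (1 − e^(−0.04·26))/4.15 = 0.1558
U = 0.8409 · 0.1558

0.1310


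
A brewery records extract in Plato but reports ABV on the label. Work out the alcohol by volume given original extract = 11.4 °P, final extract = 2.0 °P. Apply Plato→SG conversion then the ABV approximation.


SG = 259/(259 − P);  ABV = (OG − FG)·131.25
OG = 259/(259 − 11.4) = 1.0460
FG = 259/(259 − 2.0) = 1.0078
ABV = (1.0460 − 1.0078)·131.25

5.0216 % ABV


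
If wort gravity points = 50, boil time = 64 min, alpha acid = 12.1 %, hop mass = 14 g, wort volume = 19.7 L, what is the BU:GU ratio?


U = 1.65·0.000125^(GP/1000)·(1−e^(−0.04t))/4.15;  IBU = (α/100)·m·U·1000/V;  BU:GU = IBU/GP
U = 1.65·0.000125^(50/1000)·(1−e^(−0.04·64))/4.15 = 0.2341
IBU = (12.1/100)·14·0.2341·1000/19.7 = 20.1274
BU:GU = 20.1274/50

0.4025


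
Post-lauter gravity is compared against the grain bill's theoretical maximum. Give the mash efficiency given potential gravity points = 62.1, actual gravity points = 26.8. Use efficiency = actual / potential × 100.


efficiency = 26.8 / 62.1 × 100

43.1562 %


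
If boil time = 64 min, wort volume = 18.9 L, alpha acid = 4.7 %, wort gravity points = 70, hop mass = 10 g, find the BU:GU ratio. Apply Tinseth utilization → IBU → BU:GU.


U = 1.65·0.000125^(GP/1000)·(1−e^(−0.04t))/4.15;  IBU = (α/100)·m·U·1000/V;  BU:GU = IBU/GP
U = 1.65·0.000125^(70/1000)·(1−e^(−0.04·64))/4.15 = 0.1956
IBU = (4.7/100)·10·0.1956·1000/18.9 = 4.8631
BU:GU = 4.8631/70

0.0695


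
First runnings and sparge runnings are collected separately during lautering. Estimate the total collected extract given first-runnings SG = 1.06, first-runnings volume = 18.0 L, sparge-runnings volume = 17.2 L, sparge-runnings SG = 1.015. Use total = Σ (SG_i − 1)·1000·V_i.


first = (1.06 − 1)·1000·18.0 = 1080.0000
sparge = (1.015 − 1)·1000·17.2 = 258.0000
total = 1080.0000 + 258.0000

1338.0000 gravity·L


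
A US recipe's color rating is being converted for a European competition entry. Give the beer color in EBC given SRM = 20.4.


EBC = SRM · 1.97
EBC = 20.4 · 1.97

40.1880 EBC


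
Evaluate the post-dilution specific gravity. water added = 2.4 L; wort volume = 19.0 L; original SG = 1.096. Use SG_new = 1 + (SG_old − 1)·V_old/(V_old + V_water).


pts = (1.096 − 1)·1000·19.0/(19.0 + 2.4) = 85.2336
SG_new = 1 + 85.2336/1000

1.0852


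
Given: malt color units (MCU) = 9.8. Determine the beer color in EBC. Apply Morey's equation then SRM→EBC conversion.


SRM = 1.4922·MCU^0.6859;  EBC = SRM·1.97
SRM = 1.4922·9.8^0.6859 = 7.1402
EBC = 7.1402·1.97

14.0661 EBC


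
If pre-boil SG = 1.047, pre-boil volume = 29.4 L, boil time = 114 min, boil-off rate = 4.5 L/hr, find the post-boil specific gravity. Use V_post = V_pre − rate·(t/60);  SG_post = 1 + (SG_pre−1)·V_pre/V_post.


V_post = 29.4 − 4.5·(114/60) = 20.8500
SG_post = 1 + (1.047 − 1)·29.4/20.8500

1.0663


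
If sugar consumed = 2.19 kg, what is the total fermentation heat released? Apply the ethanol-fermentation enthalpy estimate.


Q = m_sugar · 590 kJ/kg
Q = 2.19 · 590

1292.1000 kJ


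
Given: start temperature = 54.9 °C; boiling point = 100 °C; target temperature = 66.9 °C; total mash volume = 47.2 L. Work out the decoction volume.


V_dec = V_total·(T_target − T_start)/(T_boil − T_start)
V_dec = 47.2·(66.9 − 54.9)/(100 − 54.9)

12.5588 L


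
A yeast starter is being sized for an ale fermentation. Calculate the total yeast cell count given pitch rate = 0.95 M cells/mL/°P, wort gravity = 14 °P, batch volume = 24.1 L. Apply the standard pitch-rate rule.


cells (billions) = rate · V_L · °P
cells = 0.95 · 24.1 · 14

320.5300 billion cells


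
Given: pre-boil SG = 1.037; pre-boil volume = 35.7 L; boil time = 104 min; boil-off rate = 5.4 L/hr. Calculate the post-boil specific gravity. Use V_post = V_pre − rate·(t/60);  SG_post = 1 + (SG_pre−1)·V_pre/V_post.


V_post = 35.7 − 5.4·(104/60) = 26.3400
SG_post = 1 + (1.037 − 1)·35.7/26.3400

1.0501


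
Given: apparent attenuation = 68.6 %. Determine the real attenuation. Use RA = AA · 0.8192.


RA = 68.6 · 0.8192

56.1971 %


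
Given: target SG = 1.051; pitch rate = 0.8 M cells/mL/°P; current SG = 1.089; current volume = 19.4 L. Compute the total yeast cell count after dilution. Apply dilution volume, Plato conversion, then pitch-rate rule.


V_w = V·((SG_c−1)/(SG_t−1)−1);  °P = 259 − 259/SG_t;  cells = rate·(V+V_w)·°P
V_w = 19.4·((1.089−1)/(1.051−1)−1) = 14.4549
V_final = 19.4 + 14.4549 = 33.8549
°P = 259 − 259/1.051 = 12.5680
cells = 0.8·33.8549·12.5680

340.3916 billion cells


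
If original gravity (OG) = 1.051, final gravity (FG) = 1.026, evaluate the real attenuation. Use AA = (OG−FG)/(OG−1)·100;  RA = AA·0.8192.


AA = (1.051 − 1.026)/(1.051 − 1)·100 = 49.0196
RA = 49.0196·0.8192

40.1569 %


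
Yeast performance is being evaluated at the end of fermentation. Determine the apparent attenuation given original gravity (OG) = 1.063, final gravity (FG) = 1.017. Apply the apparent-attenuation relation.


AA = (OG − FG)/(OG − 1) · 100
AA = (1.063 − 1.017)/(1.063 − 1) · 100

73.0159 %


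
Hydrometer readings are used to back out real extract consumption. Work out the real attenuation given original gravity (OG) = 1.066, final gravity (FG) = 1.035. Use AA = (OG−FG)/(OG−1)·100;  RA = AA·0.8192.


AA = (1.066 − 1.035)/(1.066 − 1)·100 = 46.9697
RA = 46.9697·0.8192

38.4776 %


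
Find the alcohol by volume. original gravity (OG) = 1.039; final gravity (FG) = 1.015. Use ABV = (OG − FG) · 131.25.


ABV = (1.039 − 1.015) · 131.25

3.1500 % ABV


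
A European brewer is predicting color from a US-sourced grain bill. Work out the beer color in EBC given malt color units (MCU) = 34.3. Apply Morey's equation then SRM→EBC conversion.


SRM = 1.4922·MCU^0.6859;  EBC = SRM·1.97
SRM = 1.4922·34.3^0.6859 = 16.8611
EBC = 16.8611·1.97

33.2163 EBC


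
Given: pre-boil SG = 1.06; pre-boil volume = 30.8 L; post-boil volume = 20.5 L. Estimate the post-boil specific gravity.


SG_post = 1 + (SG_pre − 1)·V_pre/V_post
pts_pre = (1.06 − 1)·1000 = 60.0000
pts_post = 60.0000·30.8/20.5 = 90.1463
SG_post = 1 + 90.1463/1000

1.0901


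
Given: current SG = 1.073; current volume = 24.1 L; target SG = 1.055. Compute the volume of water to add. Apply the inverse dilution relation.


V_water = V·((SG_curr − 1)/(SG_target − 1) − 1)
V_water = 24.1·((1.073 − 1)/(1.055 − 1) − 1)

7.8873 L


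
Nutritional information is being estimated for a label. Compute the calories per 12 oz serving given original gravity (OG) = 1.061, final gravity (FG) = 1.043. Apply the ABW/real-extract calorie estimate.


ABW = (OG−FG)·131.25·0.79/FG;  °P = 259 − 259/SG (for OG→OE and FG→AE);  RE = 0.1808·OE + 0.8192·AE;  Cal = (6.9·ABW + 4·(RE−0.1))·FG·3.55
ABW = (1.061 − 1.043)·131.25·0.79/1.043 = 1.7894
OE = 259 − 259/1.061 = 14.8907 °P
AE = 259 − 259/1.043 = 10.6779 °P
RE = 0.1808·14.8907 + 0.8192·10.6779 = 11.4395 °P
Cal = (6.9·1.7894 + 4·(11.4395−0.1))·1.043·3.55

213.6621 kcal


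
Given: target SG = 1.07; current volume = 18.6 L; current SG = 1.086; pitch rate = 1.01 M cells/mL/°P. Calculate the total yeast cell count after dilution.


V_w = V·((SG_c−1)/(SG_t−1)−1);  °P = 259 − 259/SG_t;  cells = rate·(V+V_w)·°P
V_w = 18.6·((1.086−1)/(1.07−1)−1) = 4.2514
V_final = 18.6 + 4.2514 = 22.8514
°P = 259 − 259/1.07 = 16.9439
cells = 1.01·22.8514·16.9439

391.0648 billion cells


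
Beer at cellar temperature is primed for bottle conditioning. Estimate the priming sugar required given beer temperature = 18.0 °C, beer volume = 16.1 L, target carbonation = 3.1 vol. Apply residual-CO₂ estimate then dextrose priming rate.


residual = 14.695·(0.01821 + 0.09011·e^(−0.04·T));  sugar = (target − residual)·4.0·V
residual = 14.695·(0.01821 + 0.09011·e^(−0.04·18.0)) = 0.9121
sugar = (3.1 − 0.9121)·4.0·16.1

140.8984 g


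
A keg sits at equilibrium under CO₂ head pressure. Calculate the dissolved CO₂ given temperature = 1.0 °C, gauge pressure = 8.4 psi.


vols = (P + 14.695)·(0.01821 + 0.09011·e^(−0.04·T))
vols = (8.4 + 14.695)·(0.01821 + 0.09011·e^(−0.04·1.0))

2.4200 volumes


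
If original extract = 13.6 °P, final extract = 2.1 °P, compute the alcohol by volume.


SG = 259/(259 − P);  ABV = (OG − FG)·131.25
OG = 259/(259 − 13.6) = 1.0554
FG = 259/(259 − 2.1) = 1.0082
ABV = (1.0554 − 1.0082)·131.25

6.2010 % ABV


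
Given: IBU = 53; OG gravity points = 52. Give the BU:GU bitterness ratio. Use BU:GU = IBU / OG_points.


BU:GU = 53 / 52

1.0192


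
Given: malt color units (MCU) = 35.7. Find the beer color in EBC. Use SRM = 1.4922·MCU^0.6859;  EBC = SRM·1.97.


SRM = 1.4922·35.7^0.6859 = 17.3301
EBC = 17.3301·1.97

34.1404 EBC


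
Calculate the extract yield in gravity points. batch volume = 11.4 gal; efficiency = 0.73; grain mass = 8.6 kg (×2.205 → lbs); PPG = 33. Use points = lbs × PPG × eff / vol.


lbs = 8.6 × 2.205 = 18.9630
points = 18.9630 × 33 × 0.73 / 11.4

40.0718 points


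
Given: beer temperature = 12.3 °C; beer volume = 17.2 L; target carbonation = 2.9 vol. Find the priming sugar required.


residual = 14.695·(0.01821 + 0.09011·e^(−0.04·T));  sugar = (target − residual)·4.0·V
residual = 14.695·(0.01821 + 0.09011·e^(−0.04·12.3)) = 1.0772
sugar = (2.9 − 1.0772)·4.0·17.2

125.4090 g


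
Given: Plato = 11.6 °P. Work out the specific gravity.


SG = 259/(259 − P)
SG = 259/(259 − 11.6)

1.0469


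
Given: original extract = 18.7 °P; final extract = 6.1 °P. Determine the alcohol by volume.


SG = 259/(259 − P);  ABV = (OG − FG)·131.25
OG = 259/(259 − 18.7) = 1.0778
FG = 259/(259 − 6.1) = 1.0241
ABV = (1.0778 − 1.0241)·131.25

7.0480 % ABV


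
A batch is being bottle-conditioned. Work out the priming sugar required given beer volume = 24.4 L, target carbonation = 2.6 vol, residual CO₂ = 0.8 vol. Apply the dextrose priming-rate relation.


sugar = (target − residual)·4.0·V
sugar = (2.6 − 0.8)·4.0·24.4

175.6800 g


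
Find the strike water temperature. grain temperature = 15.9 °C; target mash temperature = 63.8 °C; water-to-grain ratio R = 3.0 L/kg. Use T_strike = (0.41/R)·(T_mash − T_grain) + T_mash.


T_strike = (0.41/3.0)·(63.8 − 15.9) + 63.8

70.3463 °C


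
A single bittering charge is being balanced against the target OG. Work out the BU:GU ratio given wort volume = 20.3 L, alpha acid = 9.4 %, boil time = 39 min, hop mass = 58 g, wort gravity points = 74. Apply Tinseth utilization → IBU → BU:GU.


U = 1.65·0.000125^(GP/1000)·(1−e^(−0.04t))/4.15;  IBU = (α/100)·m·U·1000/V;  BU:GU = IBU/GP
U = 1.65·0.000125^(74/1000)·(1−e^(−0.04·39))/4.15 = 0.1615
IBU = (9.4/100)·58·0.1615·1000/20.3 = 43.3730
BU:GU = 43.3730/74

0.5861


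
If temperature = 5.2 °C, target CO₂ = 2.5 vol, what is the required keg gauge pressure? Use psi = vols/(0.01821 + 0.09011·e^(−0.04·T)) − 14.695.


psi = 2.5/(0.01821 + 0.09011·e^(−0.04·5.2)) − 14.695

12.6579 psi


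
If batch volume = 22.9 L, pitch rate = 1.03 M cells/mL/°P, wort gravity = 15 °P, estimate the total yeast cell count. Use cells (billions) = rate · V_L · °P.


cells = 1.03 · 22.9 · 15

353.8050 billion cells


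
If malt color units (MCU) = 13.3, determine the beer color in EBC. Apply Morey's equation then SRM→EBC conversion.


SRM = 1.4922·MCU^0.6859;  EBC = SRM·1.97
SRM = 1.4922·13.3^0.6859 = 8.8039
EBC = 8.8039·1.97

17.3438 EBC


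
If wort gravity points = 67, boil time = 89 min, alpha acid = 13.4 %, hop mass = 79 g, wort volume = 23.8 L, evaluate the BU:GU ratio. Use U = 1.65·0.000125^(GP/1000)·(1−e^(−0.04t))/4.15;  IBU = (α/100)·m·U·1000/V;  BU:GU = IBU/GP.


U = 1.65·0.000125^(67/1000)·(1−e^(−0.04·89))/4.15 = 0.2115
IBU = (13.4/100)·79·0.2115·1000/23.8 = 94.0923
BU:GU = 94.0923/67

1.4044


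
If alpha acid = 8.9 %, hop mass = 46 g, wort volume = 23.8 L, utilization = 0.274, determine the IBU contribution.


IBU = (α/100)·mass·U·1000 / V
IBU = (8.9/100)·46·0.274·1000 / 23.8

47.1326 IBU


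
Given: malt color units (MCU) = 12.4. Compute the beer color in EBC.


SRM = 1.4922·MCU^0.6859;  EBC = SRM·1.97
SRM = 1.4922·12.4^0.6859 = 8.3908
EBC = 8.3908·1.97

16.5299 EBC


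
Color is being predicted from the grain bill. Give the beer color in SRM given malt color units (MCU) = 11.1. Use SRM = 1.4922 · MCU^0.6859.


SRM = 1.4922 · 11.1^0.6859

7.7770 SRM


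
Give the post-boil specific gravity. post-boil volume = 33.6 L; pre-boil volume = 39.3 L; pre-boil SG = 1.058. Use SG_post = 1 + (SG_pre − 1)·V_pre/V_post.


pts_pre = (1.058 − 1)·1000 = 58.0000
pts_post = 58.0000·39.3/33.6 = 67.8393
SG_post = 1 + 67.8393/1000

1.0678


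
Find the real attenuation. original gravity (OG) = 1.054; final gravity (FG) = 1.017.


AA = (OG−FG)/(OG−1)·100;  RA = AA·0.8192
AA = (1.054 − 1.017)/(1.054 − 1)·100 = 68.5185
RA = 68.5185·0.8192

56.1304 %


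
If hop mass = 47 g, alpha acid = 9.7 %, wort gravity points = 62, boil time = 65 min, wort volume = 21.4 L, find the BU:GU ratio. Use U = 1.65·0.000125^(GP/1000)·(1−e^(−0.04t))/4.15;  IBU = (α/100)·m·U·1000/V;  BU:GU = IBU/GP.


U = 1.65·0.000125^(62/1000)·(1−e^(−0.04·65))/4.15 = 0.2108
IBU = (9.7/100)·47·0.2108·1000/21.4 = 44.9141
BU:GU = 44.9141/62

0.7244


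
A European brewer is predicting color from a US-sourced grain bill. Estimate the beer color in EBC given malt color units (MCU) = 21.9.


SRM = 1.4922·MCU^0.6859;  EBC = SRM·1.97
SRM = 1.4922·21.9^0.6859 = 12.3947
EBC = 12.3947·1.97

24.4177 EBC


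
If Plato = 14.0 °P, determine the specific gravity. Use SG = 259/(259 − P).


SG = 259/(259 − 14.0)

1.0571


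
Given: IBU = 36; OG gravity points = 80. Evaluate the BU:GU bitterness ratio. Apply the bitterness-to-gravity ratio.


BU:GU = IBU / OG_points
BU:GU = 36 / 80

0.4500


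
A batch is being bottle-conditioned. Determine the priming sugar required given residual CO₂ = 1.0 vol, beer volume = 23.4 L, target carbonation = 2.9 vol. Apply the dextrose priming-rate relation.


sugar = (target − residual)·4.0·V
sugar = (2.9 − 1.0)·4.0·23.4

177.8400 g


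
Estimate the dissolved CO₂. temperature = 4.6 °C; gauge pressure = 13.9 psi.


vols = (P + 14.695)·(0.01821 + 0.09011·e^(−0.04·T))
vols = (13.9 + 14.695)·(0.01821 + 0.09011·e^(−0.04·4.6))

2.6644 volumes


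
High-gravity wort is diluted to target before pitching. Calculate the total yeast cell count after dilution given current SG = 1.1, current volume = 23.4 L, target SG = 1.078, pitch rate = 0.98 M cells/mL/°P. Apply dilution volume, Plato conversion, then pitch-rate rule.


V_w = V·((SG_c−1)/(SG_t−1)−1);  °P = 259 − 259/SG_t;  cells = rate·(V+V_w)·°P
V_w = 23.4·((1.1−1)/(1.078−1)−1) = 6.6000
V_final = 23.4 + 6.6000 = 30.0000
°P = 259 − 259/1.078 = 18.7403
cells = 0.98·30.0000·18.7403

550.9636 billion cells


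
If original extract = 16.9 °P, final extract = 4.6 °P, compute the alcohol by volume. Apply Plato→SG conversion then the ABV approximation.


SG = 259/(259 − P);  ABV = (OG − FG)·131.25
OG = 259/(259 − 16.9) = 1.0698
FG = 259/(259 − 4.6) = 1.0181
ABV = (1.0698 − 1.0181)·131.25

6.7888 % ABV


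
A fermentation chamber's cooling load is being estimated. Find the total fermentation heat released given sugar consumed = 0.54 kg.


Q = m_sugar · 590 kJ/kg
Q = 0.54 · 590

318.6000 kJ


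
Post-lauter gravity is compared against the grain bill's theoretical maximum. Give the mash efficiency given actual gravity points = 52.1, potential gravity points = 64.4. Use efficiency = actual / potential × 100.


efficiency = 52.1 / 64.4 × 100

80.9006 %


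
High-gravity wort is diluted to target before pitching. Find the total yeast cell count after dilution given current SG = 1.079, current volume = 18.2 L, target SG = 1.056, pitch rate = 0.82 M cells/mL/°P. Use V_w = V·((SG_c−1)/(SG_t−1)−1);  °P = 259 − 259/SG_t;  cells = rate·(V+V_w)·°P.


V_w = 18.2·((1.079−1)/(1.056−1)−1) = 7.4750
V_final = 18.2 + 7.4750 = 25.6750
°P = 259 − 259/1.056 = 13.7348
cells = 0.82·25.6750·13.7348

289.1666 billion cells


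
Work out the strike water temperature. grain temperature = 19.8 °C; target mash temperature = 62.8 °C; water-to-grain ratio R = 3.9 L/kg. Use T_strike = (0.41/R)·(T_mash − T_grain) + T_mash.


T_strike = (0.41/3.9)·(62.8 − 19.8) + 62.8

67.3205 °C


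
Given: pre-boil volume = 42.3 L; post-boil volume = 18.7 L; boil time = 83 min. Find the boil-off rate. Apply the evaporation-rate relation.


rate = (V_pre − V_post) / (t_min/60)
rate = (42.3 − 18.7) / (83/60)

17.0602 L/hr


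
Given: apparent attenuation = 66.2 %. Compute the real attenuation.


RA = AA · 0.8192
RA = 66.2 · 0.8192

54.2310 %


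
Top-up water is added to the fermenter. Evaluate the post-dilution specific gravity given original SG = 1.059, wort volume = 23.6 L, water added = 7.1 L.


SG_new = 1 + (SG_old − 1)·V_old/(V_old + V_water)
pts = (1.059 − 1)·1000·23.6/(23.6 + 7.1) = 45.3550
SG_new = 1 + 45.3550/1000

1.0454


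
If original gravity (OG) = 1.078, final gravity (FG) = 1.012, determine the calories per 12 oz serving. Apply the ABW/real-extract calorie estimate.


ABW = (OG−FG)·131.25·0.79/FG;  °P = 259 − 259/SG (for OG→OE and FG→AE);  RE = 0.1808·OE + 0.8192·AE;  Cal = (6.9·ABW + 4·(RE−0.1))·FG·3.55
ABW = (1.078 − 1.012)·131.25·0.79/1.012 = 6.7622
OE = 259 − 259/1.078 = 18.7403 °P
AE = 259 − 259/1.012 = 3.0711 °P
RE = 0.1808·18.7403 + 0.8192·3.0711 = 5.9041 °P
Cal = (6.9·6.7622 + 4·(5.9041−0.1))·1.012·3.55

251.0360 kcal


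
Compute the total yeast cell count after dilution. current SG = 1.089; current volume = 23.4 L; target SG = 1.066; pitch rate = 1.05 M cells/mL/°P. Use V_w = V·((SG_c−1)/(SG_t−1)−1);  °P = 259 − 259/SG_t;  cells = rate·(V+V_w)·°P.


V_w = 23.4·((1.089−1)/(1.066−1)−1) = 8.1545
V_final = 23.4 + 8.1545 = 31.5545
°P = 259 − 259/1.066 = 16.0356
cells = 1.05·31.5545·16.0356

531.2974 billion cells


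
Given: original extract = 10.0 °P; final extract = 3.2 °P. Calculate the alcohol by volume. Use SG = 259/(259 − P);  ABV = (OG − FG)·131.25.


OG = 259/(259 − 10.0) = 1.0402
FG = 259/(259 − 3.2) = 1.0125
ABV = (1.0402 − 1.0125)·131.25

3.6292 % ABV


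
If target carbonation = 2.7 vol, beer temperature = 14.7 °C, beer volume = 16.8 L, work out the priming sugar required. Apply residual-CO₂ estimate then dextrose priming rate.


residual = 14.695·(0.01821 + 0.09011·e^(−0.04·T));  sugar = (target − residual)·4.0·V
residual = 14.695·(0.01821 + 0.09011·e^(−0.04·14.7)) = 1.0031
sugar = (2.7 − 1.0031)·4.0·16.8

114.0325 g


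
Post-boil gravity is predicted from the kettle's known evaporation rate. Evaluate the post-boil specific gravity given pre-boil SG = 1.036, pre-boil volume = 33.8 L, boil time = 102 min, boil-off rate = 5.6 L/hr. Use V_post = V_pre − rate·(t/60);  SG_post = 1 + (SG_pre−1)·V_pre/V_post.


V_post = 33.8 − 5.6·(102/60) = 24.2800
SG_post = 1 + (1.036 − 1)·33.8/24.2800

1.0501


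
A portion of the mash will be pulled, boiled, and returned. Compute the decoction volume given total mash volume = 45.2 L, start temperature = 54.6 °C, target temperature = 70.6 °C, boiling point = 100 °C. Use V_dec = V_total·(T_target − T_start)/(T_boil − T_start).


V_dec = 45.2·(70.6 − 54.6)/(100 − 54.6)

15.9295 L


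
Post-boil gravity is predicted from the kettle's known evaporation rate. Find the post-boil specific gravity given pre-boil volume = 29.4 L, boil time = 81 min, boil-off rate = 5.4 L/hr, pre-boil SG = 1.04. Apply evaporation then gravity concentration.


V_post = V_pre − rate·(t/60);  SG_post = 1 + (SG_pre−1)·V_pre/V_post
V_post = 29.4 − 5.4·(81/60) = 22.1100
SG_post = 1 + (1.04 − 1)·29.4/22.1100

1.0532


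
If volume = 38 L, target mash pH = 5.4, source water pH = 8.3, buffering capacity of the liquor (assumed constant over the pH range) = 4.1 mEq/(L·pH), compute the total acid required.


acid = buffering capacity · (pH_source − pH_target) · V
acid = 4.1 · (8.3 − 5.4) · 38

451.8200 mEq


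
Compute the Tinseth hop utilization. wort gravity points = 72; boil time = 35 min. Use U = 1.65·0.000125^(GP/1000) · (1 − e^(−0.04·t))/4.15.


bigness = 1.65·0.000125^(72/1000) = 0.8639
boil_factor = (1 − e^(−0.04·35))/4.15 = 0.1815
U = 0.8639 · 0.1815

0.1568


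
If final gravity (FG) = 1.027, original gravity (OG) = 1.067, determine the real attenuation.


AA = (OG−FG)/(OG−1)·100;  RA = AA·0.8192
AA = (1.067 − 1.027)/(1.067 − 1)·100 = 59.7015
RA = 59.7015·0.8192

48.9075 %


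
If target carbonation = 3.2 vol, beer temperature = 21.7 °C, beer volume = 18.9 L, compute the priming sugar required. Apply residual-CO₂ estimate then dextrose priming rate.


residual = 14.695·(0.01821 + 0.09011·e^(−0.04·T));  sugar = (target − residual)·4.0·V
residual = 14.695·(0.01821 + 0.09011·e^(−0.04·21.7)) = 0.8235
sugar = (3.2 − 0.8235)·4.0·18.9

179.6658 g


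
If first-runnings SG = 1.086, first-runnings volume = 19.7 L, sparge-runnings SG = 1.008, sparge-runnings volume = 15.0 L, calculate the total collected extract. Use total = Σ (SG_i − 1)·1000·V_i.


first = (1.086 − 1)·1000·19.7 = 1694.2000
sparge = (1.008 − 1)·1000·15.0 = 120.0000
total = 1694.2000 + 120.0000

1814.2000 gravity·L


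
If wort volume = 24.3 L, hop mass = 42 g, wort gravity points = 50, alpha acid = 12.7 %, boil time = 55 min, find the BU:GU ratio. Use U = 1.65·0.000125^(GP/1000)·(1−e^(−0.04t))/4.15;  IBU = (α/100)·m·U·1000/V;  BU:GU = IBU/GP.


U = 1.65·0.000125^(50/1000)·(1−e^(−0.04·55))/4.15 = 0.2256
IBU = (12.7/100)·42·0.2256·1000/24.3 = 49.5138
BU:GU = 49.5138/50

0.9903


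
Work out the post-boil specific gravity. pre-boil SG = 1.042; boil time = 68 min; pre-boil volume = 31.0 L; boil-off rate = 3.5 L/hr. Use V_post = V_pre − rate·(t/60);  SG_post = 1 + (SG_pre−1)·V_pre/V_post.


V_post = 31.0 − 3.5·(68/60) = 27.0333
SG_post = 1 + (1.042 − 1)·31.0/27.0333

1.0482


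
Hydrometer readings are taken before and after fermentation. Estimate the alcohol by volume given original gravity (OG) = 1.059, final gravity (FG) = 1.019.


ABV = (OG − FG) · 131.25
ABV = (1.059 − 1.019) · 131.25

5.2500 % ABV


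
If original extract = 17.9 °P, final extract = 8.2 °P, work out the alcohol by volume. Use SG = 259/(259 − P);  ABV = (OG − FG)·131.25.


OG = 259/(259 − 17.9) = 1.0742
FG = 259/(259 − 8.2) = 1.0327
ABV = (1.0742 − 1.0327)·131.25

5.4531 % ABV


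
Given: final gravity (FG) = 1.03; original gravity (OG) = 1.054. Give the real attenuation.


AA = (OG−FG)/(OG−1)·100;  RA = AA·0.8192
AA = (1.054 − 1.03)/(1.054 − 1)·100 = 44.4444
RA = 44.4444·0.8192

36.4089 %


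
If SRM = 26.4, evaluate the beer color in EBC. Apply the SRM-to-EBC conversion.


EBC = SRM · 1.97
EBC = 26.4 · 1.97

52.0080 EBC


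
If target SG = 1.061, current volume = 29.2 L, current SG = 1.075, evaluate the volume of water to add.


V_water = V·((SG_curr − 1)/(SG_target − 1) − 1)
V_water = 29.2·((1.075 − 1)/(1.061 − 1) − 1)

6.7016 L


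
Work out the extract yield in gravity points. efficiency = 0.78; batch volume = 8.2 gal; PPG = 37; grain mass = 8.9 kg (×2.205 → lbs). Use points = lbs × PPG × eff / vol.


lbs = 8.9 × 2.205 = 19.6245
points = 19.6245 × 37 × 0.78 / 8.2

69.0687 points


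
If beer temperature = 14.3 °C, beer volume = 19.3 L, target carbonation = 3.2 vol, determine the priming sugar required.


residual = 14.695·(0.01821 + 0.09011·e^(−0.04·T));  sugar = (target − residual)·4.0·V
residual = 14.695·(0.01821 + 0.09011·e^(−0.04·14.3)) = 1.0149
sugar = (3.2 − 1.0149)·4.0·19.3

168.6859 g


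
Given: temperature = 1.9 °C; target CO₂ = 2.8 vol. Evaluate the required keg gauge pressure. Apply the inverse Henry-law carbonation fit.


psi = vols/(0.01821 + 0.09011·e^(−0.04·T)) − 14.695
psi = 2.8/(0.01821 + 0.09011·e^(−0.04·1.9)) − 14.695

12.8301 psi


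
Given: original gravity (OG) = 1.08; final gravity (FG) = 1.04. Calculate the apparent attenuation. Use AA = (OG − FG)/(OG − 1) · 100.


AA = (1.08 − 1.04)/(1.08 − 1) · 100

50.0000 %


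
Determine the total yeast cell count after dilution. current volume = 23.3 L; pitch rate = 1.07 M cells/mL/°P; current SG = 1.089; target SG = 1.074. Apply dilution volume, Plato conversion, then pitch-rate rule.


V_w = V·((SG_c−1)/(SG_t−1)−1);  °P = 259 − 259/SG_t;  cells = rate·(V+V_w)·°P
V_w = 23.3·((1.089−1)/(1.074−1)−1) = 4.7230
V_final = 23.3 + 4.7230 = 28.0230
°P = 259 − 259/1.074 = 17.8454
cells = 1.07·28.0230·17.8454

535.0880 billion cells


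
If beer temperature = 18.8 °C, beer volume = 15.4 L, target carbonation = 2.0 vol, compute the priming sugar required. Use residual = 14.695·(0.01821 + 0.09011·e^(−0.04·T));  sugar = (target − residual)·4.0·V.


residual = 14.695·(0.01821 + 0.09011·e^(−0.04·18.8)) = 0.8918
sugar = (2.0 − 0.8918)·4.0·15.4

68.2628 g


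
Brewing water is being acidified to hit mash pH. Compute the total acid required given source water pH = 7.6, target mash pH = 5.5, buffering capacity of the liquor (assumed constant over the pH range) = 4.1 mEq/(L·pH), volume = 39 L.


acid = buffering capacity · (pH_source − pH_target) · V
acid = 4.1 · (7.6 − 5.5) · 39

335.7900 mEq


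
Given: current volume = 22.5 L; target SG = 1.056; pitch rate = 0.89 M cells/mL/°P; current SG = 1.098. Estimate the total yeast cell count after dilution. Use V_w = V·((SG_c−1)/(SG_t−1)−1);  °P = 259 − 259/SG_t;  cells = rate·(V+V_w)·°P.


V_w = 22.5·((1.098−1)/(1.056−1)−1) = 16.8750
V_final = 22.5 + 16.8750 = 39.3750
°P = 259 − 259/1.056 = 13.7348
cells = 0.89·39.3750·13.7348

481.3206 billion cells


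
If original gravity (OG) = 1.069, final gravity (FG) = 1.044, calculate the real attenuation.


AA = (OG−FG)/(OG−1)·100;  RA = AA·0.8192
AA = (1.069 − 1.044)/(1.069 − 1)·100 = 36.2319
RA = 36.2319·0.8192

29.6812 %


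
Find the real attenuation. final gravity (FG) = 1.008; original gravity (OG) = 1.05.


AA = (OG−FG)/(OG−1)·100;  RA = AA·0.8192
AA = (1.05 − 1.008)/(1.05 − 1)·100 = 84.0000
RA = 84.0000·0.8192

68.8128 %


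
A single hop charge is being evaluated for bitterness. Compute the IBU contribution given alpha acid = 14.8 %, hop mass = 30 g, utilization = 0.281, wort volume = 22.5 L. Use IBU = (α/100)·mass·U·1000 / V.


IBU = (14.8/100)·30·0.281·1000 / 22.5

55.4507 IBU


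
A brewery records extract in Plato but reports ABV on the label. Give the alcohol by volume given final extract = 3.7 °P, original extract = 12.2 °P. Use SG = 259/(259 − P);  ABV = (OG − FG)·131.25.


OG = 259/(259 − 12.2) = 1.0494
FG = 259/(259 − 3.7) = 1.0145
ABV = (1.0494 − 1.0145)·131.25

4.5859 % ABV


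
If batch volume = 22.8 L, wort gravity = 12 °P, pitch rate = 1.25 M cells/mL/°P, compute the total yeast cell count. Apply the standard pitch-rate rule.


cells (billions) = rate · V_L · °P
cells = 1.25 · 22.8 · 12

342.0000 billion cells


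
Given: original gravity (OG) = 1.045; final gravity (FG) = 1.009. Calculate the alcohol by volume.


ABV = (OG − FG) · 131.25
ABV = (1.045 − 1.009) · 131.25

4.7250 % ABV


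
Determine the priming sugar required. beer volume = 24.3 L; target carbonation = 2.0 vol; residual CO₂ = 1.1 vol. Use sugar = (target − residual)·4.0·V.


sugar = (2.0 − 1.1)·4.0·24.3

87.4800 g


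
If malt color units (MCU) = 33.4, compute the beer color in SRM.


SRM = 1.4922 · MCU^0.6859
SRM = 1.4922 · 33.4^0.6859

16.5564 SRM


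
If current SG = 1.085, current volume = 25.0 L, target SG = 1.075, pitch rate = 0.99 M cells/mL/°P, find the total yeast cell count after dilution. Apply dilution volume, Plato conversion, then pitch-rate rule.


V_w = V·((SG_c−1)/(SG_t−1)−1);  °P = 259 − 259/SG_t;  cells = rate·(V+V_w)·°P
V_w = 25.0·((1.085−1)/(1.075−1)−1) = 3.3333
V_final = 25.0 + 3.3333 = 28.3333
°P = 259 − 259/1.075 = 18.0698
cells = 0.99·28.3333·18.0698

506.8570 billion cells


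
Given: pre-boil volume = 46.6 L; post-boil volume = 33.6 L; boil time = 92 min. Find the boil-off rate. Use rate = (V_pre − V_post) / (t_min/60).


rate = (46.6 − 33.6) / (92/60)

8.4783 L/hr


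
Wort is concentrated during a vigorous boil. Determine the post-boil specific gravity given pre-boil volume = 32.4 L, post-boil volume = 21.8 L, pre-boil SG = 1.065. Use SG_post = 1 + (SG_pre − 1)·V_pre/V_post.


pts_pre = (1.065 − 1)·1000 = 65.0000
pts_post = 65.0000·32.4/21.8 = 96.6055
SG_post = 1 + 96.6055/1000

1.0966


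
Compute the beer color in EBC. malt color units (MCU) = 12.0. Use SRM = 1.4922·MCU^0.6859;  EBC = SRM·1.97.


SRM = 1.4922·12.0^0.6859 = 8.2042
EBC = 8.2042·1.97

16.1623 EBC


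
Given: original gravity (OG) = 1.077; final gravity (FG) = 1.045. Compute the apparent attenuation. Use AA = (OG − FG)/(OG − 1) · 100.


AA = (1.077 − 1.045)/(1.077 − 1) · 100

41.5584 %


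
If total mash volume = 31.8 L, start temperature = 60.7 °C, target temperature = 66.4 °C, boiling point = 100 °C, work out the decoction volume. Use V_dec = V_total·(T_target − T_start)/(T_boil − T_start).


V_dec = 31.8·(66.4 − 60.7)/(100 − 60.7)

4.6122 L


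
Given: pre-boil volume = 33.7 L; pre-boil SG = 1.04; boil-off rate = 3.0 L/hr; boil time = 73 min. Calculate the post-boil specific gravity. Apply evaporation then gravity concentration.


V_post = V_pre − rate·(t/60);  SG_post = 1 + (SG_pre−1)·V_pre/V_post
V_post = 33.7 − 3.0·(73/60) = 30.0500
SG_post = 1 + (1.04 − 1)·33.7/30.0500

1.0449


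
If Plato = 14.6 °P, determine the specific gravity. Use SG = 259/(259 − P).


SG = 259/(259 − 14.6)

1.0597


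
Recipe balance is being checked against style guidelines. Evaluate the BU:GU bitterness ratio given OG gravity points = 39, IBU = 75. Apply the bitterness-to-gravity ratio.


BU:GU = IBU / OG_points
BU:GU = 75 / 39

1.9231


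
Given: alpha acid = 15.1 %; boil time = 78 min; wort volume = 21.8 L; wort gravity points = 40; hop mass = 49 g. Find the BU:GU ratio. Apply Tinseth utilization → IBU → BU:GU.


U = 1.65·0.000125^(GP/1000)·(1−e^(−0.04t))/4.15;  IBU = (α/100)·m·U·1000/V;  BU:GU = IBU/GP
U = 1.65·0.000125^(40/1000)·(1−e^(−0.04·78))/4.15 = 0.2653
IBU = (15.1/100)·49·0.2653·1000/21.8 = 90.0358
BU:GU = 90.0358/40

2.2509


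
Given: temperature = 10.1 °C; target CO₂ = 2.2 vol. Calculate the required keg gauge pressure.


psi = vols/(0.01821 + 0.09011·e^(−0.04·T)) − 14.695
psi = 2.2/(0.01821 + 0.09011·e^(−0.04·10.1)) − 14.695

13.3765 psi


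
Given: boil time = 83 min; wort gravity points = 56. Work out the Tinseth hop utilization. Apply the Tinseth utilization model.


U = 1.65·0.000125^(GP/1000) · (1 − e^(−0.04·t))/4.15
bigness = 1.65·0.000125^(56/1000) = 0.9975
boil_factor = (1 − e^(−0.04·83))/4.15 = 0.2323
U = 0.9975 · 0.2323

0.2317


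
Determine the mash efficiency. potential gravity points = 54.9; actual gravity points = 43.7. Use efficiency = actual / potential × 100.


efficiency = 43.7 / 54.9 × 100

79.5993 %


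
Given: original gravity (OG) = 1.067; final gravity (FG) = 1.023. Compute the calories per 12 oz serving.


ABW = (OG−FG)·131.25·0.79/FG;  °P = 259 − 259/SG (for OG→OE and FG→AE);  RE = 0.1808·OE + 0.8192·AE;  Cal = (6.9·ABW + 4·(RE−0.1))·FG·3.55
ABW = (1.067 − 1.023)·131.25·0.79/1.023 = 4.4597
OE = 259 − 259/1.067 = 16.2634 °P
AE = 259 − 259/1.023 = 5.8231 °P
RE = 0.1808·16.2634 + 0.8192·5.8231 = 7.7107 °P
Cal = (6.9·4.4597 + 4·(7.7107−0.1))·1.023·3.55

222.3095 kcal


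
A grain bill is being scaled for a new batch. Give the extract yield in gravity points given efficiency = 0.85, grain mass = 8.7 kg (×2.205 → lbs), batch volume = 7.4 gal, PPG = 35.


points = lbs × PPG × eff / vol
lbs = 8.7 × 2.205 = 19.1835
points = 19.1835 × 35 × 0.85 / 7.4

77.1229 points


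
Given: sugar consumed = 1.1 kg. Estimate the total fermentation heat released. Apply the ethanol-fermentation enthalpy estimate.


Q = m_sugar · 590 kJ/kg
Q = 1.1 · 590

649.0000 kJ


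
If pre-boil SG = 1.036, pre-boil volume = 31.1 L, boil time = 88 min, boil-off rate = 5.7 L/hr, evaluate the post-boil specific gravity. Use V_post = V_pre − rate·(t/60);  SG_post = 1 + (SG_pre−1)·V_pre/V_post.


V_post = 31.1 − 5.7·(88/60) = 22.7400
SG_post = 1 + (1.036 − 1)·31.1/22.7400

1.0492


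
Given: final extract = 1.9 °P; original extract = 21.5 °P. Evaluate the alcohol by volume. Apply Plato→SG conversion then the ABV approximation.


SG = 259/(259 − P);  ABV = (OG − FG)·131.25
OG = 259/(259 − 21.5) = 1.0905
FG = 259/(259 − 1.9) = 1.0074
ABV = (1.0905 − 1.0074)·131.25

10.9116 % ABV


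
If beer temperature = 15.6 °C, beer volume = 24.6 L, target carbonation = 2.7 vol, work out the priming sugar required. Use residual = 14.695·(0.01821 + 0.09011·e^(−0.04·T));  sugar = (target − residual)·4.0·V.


residual = 14.695·(0.01821 + 0.09011·e^(−0.04·15.6)) = 0.9771
sugar = (2.7 − 0.9771)·4.0·24.6

169.5353 g


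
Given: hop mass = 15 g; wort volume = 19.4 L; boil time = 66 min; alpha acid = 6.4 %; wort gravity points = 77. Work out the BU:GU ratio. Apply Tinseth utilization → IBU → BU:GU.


U = 1.65·0.000125^(GP/1000)·(1−e^(−0.04t))/4.15;  IBU = (α/100)·m·U·1000/V;  BU:GU = IBU/GP
U = 1.65·0.000125^(77/1000)·(1−e^(−0.04·66))/4.15 = 0.1848
IBU = (6.4/100)·15·0.1848·1000/19.4 = 9.1456
BU:GU = 9.1456/77

0.1188


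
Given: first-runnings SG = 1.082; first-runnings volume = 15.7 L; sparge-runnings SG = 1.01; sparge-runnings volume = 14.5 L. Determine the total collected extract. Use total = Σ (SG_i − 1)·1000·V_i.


first = (1.082 − 1)·1000·15.7 = 1287.4000
sparge = (1.01 − 1)·1000·14.5 = 145.0000
total = 1287.4000 + 145.0000

1432.4000 gravity·L


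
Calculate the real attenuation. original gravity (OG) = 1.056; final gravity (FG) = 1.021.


AA = (OG−FG)/(OG−1)·100;  RA = AA·0.8192
AA = (1.056 − 1.021)/(1.056 − 1)·100 = 62.5000
RA = 62.5000·0.8192

51.2000 %


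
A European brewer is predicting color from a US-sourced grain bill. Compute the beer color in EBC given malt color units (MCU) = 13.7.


SRM = 1.4922·MCU^0.6859;  EBC = SRM·1.97
SRM = 1.4922·13.7^0.6859 = 8.9847
EBC = 8.9847·1.97

17.6999 EBC


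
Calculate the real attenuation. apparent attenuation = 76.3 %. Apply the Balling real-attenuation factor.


RA = AA · 0.8192
RA = 76.3 · 0.8192

62.5050 %


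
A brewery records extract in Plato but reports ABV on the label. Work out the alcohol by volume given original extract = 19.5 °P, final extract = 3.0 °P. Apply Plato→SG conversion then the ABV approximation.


SG = 259/(259 − P);  ABV = (OG − FG)·131.25
OG = 259/(259 − 19.5) = 1.0814
FG = 259/(259 − 3.0) = 1.0117
ABV = (1.0814 − 1.0117)·131.25

9.1482 % ABV


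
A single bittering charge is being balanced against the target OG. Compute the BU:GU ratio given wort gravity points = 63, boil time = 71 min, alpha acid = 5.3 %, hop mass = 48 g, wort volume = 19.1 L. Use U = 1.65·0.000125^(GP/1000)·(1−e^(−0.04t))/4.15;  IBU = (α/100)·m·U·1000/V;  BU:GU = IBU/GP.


U = 1.65·0.000125^(63/1000)·(1−e^(−0.04·71))/4.15 = 0.2125
IBU = (5.3/100)·48·0.2125·1000/19.1 = 28.3061
BU:GU = 28.3061/63

0.4493


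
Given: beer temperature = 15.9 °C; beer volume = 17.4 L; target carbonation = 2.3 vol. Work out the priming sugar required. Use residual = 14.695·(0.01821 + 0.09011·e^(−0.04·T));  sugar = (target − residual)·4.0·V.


residual = 14.695·(0.01821 + 0.09011·e^(−0.04·15.9)) = 0.9686
sugar = (2.3 − 0.9686)·4.0·17.4

92.6642 g
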